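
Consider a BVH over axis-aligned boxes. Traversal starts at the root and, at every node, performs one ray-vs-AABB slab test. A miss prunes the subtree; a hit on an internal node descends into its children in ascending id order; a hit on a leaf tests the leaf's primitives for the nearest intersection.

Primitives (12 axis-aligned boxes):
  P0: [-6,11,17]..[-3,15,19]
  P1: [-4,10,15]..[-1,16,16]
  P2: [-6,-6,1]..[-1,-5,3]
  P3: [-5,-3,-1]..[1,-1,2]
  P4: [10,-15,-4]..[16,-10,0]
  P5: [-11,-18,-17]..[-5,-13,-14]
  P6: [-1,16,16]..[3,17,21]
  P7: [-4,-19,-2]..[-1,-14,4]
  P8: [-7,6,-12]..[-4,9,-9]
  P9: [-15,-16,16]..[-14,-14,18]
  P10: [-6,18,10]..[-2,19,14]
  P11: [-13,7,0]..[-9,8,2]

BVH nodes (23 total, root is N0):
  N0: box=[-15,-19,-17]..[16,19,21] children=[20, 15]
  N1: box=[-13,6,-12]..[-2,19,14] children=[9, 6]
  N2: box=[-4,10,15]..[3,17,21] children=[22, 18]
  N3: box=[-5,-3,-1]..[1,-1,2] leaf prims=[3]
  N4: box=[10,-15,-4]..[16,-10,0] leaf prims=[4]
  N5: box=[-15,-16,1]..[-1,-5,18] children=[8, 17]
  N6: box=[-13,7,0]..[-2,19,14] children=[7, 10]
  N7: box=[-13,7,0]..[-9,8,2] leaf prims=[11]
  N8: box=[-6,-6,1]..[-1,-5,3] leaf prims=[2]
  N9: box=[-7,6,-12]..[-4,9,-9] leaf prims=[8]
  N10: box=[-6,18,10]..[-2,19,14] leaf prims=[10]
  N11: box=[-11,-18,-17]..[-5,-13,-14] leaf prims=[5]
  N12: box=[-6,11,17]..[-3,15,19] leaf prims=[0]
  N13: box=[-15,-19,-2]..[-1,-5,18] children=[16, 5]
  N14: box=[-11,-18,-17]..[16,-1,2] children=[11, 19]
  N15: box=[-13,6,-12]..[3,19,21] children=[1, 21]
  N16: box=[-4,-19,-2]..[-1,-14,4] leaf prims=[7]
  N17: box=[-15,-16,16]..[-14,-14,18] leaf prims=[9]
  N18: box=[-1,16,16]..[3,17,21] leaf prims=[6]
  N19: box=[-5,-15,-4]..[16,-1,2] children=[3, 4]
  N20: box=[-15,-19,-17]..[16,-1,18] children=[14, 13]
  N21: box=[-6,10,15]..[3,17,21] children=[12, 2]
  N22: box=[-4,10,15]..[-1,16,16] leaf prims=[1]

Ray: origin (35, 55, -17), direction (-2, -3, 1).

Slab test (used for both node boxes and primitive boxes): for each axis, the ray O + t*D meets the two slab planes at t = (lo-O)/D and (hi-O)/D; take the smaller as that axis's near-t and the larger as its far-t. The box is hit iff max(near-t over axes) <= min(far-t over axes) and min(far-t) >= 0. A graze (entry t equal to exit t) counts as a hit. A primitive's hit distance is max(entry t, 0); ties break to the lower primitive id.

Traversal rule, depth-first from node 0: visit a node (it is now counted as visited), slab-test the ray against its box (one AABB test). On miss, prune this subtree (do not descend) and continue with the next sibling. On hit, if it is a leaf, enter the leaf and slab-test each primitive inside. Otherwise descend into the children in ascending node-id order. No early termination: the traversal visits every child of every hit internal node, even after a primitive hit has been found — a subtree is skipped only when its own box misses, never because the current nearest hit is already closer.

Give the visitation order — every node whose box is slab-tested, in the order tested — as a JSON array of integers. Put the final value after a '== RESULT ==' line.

Trace the traversal:
N0 x:[19/2,25] y:[12,74/3] z:[0,38] -> hit [12,74/3], descend [15, 20]
  N15 x:[16,24] y:[12,49/3] z:[5,38] -> hit [16,49/3], descend [1, 21]
    N1 x:[37/2,24] y:[12,49/3] z:[5,31] -> miss, prune
    N21 x:[16,41/2] y:[38/3,15] z:[32,38] -> miss, prune
  N20 x:[19/2,25] y:[56/3,74/3] z:[0,35] -> hit [56/3,74/3], descend [13, 14]
    N13 x:[18,25] y:[20,74/3] z:[15,35] -> hit [20,74/3], descend [5, 16]
      N5 x:[18,25] y:[20,71/3] z:[18,35] -> hit [20,71/3], descend [8, 17]
        N8 x:[18,41/2] y:[20,61/3] z:[18,20] -> hit [20,20] leaf, test {P2@t=20}
        N17 x:[49/2,25] y:[23,71/3] z:[33,35] -> miss, prune
      N16 x:[18,39/2] y:[23,74/3] z:[15,21] -> miss, prune
    N14 x:[19/2,23] y:[56/3,73/3] z:[0,19] -> hit [56/3,19], descend [11, 19]
      N11 x:[20,23] y:[68/3,73/3] z:[0,3] -> miss, prune
      N19 x:[19/2,20] y:[56/3,70/3] z:[13,19] -> hit [56/3,19], descend [3, 4]
        N3 x:[17,20] y:[56/3,58/3] z:[16,19] -> hit [56/3,19] leaf, test {P3@t=56/3}
        N4 x:[19/2,25/2] y:[65/3,70/3] z:[13,17] -> miss, prune

order=[0, 15, 1, 21, 20, 13, 5, 8, 17, 16, 14, 11, 19, 3, 4]  |boxes|=15  |leaves|=2  hit=P3

== RESULT ==
[0, 15, 1, 21, 20, 13, 5, 8, 17, 16, 14, 11, 19, 3, 4]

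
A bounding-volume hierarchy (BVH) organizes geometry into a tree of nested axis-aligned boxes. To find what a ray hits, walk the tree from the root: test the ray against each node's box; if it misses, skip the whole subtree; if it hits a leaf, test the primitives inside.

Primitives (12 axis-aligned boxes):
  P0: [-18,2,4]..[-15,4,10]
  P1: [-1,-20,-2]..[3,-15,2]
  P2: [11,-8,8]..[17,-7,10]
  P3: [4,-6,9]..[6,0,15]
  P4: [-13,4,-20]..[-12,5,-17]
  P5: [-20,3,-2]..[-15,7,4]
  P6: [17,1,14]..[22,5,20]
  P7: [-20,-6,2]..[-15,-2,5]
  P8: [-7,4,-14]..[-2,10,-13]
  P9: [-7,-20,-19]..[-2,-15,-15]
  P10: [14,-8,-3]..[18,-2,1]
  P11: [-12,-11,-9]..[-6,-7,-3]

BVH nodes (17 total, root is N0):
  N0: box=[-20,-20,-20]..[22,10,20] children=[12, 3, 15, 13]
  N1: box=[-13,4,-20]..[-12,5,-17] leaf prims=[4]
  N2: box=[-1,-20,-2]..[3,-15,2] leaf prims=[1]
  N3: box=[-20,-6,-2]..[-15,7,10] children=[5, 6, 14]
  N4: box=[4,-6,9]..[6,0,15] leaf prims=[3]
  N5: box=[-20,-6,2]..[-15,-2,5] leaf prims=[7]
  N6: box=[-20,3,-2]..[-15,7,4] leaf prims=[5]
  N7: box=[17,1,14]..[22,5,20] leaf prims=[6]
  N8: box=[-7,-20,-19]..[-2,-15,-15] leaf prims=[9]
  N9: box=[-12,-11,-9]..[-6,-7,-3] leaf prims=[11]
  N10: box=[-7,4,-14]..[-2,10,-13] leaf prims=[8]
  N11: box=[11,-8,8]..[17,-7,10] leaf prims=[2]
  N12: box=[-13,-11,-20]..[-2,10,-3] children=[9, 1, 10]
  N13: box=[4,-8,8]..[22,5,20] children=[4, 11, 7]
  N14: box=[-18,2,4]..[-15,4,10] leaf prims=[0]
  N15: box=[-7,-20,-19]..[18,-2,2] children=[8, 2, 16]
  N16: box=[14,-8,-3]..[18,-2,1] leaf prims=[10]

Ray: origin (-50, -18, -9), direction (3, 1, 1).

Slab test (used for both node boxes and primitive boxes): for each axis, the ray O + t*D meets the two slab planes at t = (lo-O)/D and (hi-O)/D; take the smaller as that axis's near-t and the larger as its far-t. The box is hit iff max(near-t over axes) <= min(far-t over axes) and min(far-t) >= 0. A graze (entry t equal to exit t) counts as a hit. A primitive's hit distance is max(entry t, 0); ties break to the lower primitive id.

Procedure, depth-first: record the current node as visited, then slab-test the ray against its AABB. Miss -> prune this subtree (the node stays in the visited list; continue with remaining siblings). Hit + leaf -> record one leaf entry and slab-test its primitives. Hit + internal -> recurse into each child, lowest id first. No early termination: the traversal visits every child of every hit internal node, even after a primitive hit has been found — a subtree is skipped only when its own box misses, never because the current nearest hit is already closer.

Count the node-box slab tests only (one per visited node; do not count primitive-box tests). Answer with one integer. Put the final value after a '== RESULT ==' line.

Traverse from the root:
N0 x:[10,24] y:[-2,28] z:[-11,29] -> hit [10,24], descend [3, 12, 13, 15]
  N3 x:[10,35/3] y:[12,25] z:[7,19] -> miss, prune
  N12 x:[37/3,16] y:[7,28] z:[-11,6] -> miss, prune
  N13 x:[18,24] y:[10,23] z:[17,29] -> hit [18,23], descend [4, 7, 11]
    N4 x:[18,56/3] y:[12,18] z:[18,24] -> hit [18,18] leaf, test {P3@t=18}
    N7 x:[67/3,24] y:[19,23] z:[23,29] -> hit [23,23] leaf, test {P6@t=23}
    N11 x:[61/3,67/3] y:[10,11] z:[17,19] -> miss, prune
  N15 x:[43/3,68/3] y:[-2,16] z:[-10,11] -> miss, prune

8 AABB tests over nodes [0, 3, 12, 13, 4, 7, 11, 15]; 2 leaves entered; closest P3.

== RESULT ==
8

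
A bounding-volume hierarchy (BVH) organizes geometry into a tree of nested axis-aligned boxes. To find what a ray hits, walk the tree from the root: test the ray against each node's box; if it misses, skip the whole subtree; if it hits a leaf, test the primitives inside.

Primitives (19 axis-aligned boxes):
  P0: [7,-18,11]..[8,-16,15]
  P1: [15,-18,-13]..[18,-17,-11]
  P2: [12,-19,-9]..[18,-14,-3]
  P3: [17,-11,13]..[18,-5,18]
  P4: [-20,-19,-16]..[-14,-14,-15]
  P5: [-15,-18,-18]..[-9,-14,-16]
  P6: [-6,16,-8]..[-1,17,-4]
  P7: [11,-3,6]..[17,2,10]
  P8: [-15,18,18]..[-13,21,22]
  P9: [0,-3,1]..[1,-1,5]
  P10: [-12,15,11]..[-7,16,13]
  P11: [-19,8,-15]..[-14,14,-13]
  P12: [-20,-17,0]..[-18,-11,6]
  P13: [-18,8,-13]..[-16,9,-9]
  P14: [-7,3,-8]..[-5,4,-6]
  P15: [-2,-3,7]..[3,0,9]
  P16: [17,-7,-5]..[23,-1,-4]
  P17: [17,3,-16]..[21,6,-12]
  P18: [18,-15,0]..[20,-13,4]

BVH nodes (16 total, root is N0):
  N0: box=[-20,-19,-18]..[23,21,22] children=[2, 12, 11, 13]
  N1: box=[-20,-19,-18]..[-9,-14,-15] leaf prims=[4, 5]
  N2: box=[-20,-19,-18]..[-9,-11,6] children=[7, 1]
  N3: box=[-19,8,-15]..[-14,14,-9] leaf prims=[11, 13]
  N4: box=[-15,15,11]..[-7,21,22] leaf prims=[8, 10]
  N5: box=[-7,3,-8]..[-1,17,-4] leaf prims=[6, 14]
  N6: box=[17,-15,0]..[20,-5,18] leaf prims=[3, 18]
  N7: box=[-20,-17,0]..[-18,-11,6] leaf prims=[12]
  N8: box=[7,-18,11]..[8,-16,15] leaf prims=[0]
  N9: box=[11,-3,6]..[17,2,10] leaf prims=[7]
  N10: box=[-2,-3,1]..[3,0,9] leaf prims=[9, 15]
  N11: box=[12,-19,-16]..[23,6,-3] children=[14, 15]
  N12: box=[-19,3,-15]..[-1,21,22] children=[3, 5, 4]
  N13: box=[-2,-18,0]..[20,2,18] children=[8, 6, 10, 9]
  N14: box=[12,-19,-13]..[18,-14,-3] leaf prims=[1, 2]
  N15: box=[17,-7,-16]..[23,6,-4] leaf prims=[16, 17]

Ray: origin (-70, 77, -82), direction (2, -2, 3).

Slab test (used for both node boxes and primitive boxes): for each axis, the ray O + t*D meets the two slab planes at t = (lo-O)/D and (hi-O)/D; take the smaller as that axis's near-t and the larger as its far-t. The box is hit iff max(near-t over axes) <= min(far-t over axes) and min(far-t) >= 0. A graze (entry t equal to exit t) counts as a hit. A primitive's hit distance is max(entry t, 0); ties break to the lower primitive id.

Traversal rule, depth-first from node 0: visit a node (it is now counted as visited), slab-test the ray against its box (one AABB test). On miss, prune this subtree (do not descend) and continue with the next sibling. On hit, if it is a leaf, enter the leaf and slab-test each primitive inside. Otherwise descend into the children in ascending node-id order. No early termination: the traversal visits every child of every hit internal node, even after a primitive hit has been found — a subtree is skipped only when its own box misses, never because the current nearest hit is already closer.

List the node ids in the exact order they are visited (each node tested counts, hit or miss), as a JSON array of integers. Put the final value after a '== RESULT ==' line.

Traverse from the root:
N0 x:[25,93/2] y:[28,48] z:[64/3,104/3] -> hit [28,104/3], descend [2, 11, 12, 13]
  N2 x:[25,61/2] y:[44,48] z:[64/3,88/3] -> miss, prune
  N11 x:[41,93/2] y:[71/2,48] z:[22,79/3] -> miss, prune
  N12 x:[51/2,69/2] y:[28,37] z:[67/3,104/3] -> hit [28,69/2], descend [3, 4, 5]
    N3 x:[51/2,28] y:[63/2,69/2] z:[67/3,73/3] -> miss, prune
    N4 x:[55/2,63/2] y:[28,31] z:[31,104/3] -> hit [31,31] leaf, test {P8(miss), P10@t=31}
    N5 x:[63/2,69/2] y:[30,37] z:[74/3,26] -> miss, prune
  N13 x:[34,45] y:[75/2,95/2] z:[82/3,100/3] -> miss, prune

Summary -> nodes [0, 2, 11, 12, 3, 4, 5, 13]; box-tests=8; leaf-entries=1; first=P10

== RESULT ==
[0, 2, 11, 12, 3, 4, 5, 13]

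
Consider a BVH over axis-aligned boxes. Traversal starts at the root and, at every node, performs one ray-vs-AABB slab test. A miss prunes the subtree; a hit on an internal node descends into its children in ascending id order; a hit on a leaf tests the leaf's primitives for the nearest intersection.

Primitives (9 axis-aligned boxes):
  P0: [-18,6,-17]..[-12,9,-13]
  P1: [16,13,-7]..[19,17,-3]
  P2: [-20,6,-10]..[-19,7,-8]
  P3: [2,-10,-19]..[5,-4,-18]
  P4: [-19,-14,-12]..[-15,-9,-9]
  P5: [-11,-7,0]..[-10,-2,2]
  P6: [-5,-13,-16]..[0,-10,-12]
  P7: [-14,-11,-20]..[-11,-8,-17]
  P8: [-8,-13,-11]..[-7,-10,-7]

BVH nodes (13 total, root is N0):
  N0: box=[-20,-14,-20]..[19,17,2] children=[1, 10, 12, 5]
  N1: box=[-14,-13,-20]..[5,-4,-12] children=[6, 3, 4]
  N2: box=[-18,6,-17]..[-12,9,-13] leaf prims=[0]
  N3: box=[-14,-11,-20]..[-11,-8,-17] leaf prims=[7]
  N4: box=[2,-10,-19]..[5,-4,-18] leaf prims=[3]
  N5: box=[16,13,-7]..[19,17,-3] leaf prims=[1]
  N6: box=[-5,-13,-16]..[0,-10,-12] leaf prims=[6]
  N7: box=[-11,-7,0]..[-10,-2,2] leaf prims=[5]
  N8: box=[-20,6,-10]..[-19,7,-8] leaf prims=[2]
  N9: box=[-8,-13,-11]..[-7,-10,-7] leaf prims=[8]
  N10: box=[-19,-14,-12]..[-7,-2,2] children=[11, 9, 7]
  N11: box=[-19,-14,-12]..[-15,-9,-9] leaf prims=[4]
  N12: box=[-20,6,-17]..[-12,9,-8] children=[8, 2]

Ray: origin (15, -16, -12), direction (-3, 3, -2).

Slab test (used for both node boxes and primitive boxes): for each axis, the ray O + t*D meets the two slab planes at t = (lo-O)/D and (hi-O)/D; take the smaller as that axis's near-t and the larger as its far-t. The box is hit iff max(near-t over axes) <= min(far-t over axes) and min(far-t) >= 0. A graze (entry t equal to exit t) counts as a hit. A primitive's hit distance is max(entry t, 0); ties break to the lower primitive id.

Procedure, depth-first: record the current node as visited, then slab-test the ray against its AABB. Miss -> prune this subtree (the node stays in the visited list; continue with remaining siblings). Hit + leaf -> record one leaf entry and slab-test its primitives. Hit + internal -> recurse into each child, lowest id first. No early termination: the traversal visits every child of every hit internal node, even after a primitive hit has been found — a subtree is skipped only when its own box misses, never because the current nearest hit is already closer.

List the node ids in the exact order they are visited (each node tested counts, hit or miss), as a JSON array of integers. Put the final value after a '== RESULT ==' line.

Trace the traversal:
N0 x:[-4/3,35/3] y:[2/3,11] z:[-7,4] -> hit [2/3,4], descend [1, 5, 10, 12]
  N1 x:[10/3,29/3] y:[1,4] z:[0,4] -> hit [10/3,4], descend [3, 4, 6]
    N3 x:[26/3,29/3] y:[5/3,8/3] z:[5/2,4] -> miss, prune
    N4 x:[10/3,13/3] y:[2,4] z:[3,7/2] -> hit [10/3,7/2] leaf, test {P3@t=10/3}
    N6 x:[5,20/3] y:[1,2] z:[0,2] -> miss, prune
  N5 x:[-4/3,-1/3] y:[29/3,11] z:[-9/2,-5/2] -> miss, prune
  N10 x:[22/3,34/3] y:[2/3,14/3] z:[-7,0] -> miss, prune
  N12 x:[9,35/3] y:[22/3,25/3] z:[-2,5/2] -> miss, prune

Visited [0, 1, 3, 4, 6, 5, 10, 12]. Tests: 8 box, 1 leaf. Nearest: P3.

== RESULT ==
[0, 1, 3, 4, 6, 5, 10, 12]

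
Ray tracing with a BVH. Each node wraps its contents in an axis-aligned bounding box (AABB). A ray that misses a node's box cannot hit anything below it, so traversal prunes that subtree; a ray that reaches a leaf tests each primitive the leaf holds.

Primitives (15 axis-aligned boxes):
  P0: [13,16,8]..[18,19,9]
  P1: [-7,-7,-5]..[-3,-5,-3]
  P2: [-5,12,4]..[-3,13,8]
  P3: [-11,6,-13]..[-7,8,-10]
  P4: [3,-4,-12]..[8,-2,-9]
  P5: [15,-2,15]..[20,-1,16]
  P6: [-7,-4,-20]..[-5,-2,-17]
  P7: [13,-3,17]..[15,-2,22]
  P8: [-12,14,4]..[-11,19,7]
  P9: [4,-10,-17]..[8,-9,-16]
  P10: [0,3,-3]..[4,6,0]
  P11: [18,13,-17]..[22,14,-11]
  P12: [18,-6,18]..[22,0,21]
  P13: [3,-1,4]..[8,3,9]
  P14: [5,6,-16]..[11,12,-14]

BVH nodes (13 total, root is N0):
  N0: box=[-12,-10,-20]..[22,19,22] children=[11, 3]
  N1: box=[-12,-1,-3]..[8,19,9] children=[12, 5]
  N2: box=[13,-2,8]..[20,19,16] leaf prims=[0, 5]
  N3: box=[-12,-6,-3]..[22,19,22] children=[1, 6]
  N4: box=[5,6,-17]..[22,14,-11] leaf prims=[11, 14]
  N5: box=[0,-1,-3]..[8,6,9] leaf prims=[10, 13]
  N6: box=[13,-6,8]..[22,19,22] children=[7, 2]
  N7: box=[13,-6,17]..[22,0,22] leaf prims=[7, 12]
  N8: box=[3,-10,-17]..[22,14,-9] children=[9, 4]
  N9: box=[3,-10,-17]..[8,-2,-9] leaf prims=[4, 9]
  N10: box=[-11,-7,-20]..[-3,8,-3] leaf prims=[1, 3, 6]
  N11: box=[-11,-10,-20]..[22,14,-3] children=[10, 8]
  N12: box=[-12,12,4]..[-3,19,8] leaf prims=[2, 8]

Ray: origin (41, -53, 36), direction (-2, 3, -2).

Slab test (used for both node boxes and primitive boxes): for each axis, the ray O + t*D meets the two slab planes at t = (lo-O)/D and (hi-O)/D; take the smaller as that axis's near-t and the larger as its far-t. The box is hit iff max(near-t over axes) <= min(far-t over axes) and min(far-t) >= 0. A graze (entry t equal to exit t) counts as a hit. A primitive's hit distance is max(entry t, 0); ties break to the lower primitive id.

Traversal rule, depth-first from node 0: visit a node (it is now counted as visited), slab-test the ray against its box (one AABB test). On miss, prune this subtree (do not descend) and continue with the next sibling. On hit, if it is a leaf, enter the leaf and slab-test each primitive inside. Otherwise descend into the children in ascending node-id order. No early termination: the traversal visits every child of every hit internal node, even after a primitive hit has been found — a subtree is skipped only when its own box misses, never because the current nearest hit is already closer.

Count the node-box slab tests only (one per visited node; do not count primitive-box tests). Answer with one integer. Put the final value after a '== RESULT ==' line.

Trace the traversal:
N0 x:[19/2,53/2] y:[43/3,24] z:[7,28] -> hit [43/3,24], descend [3, 11]
  N3 x:[19/2,53/2] y:[47/3,24] z:[7,39/2] -> hit [47/3,39/2], descend [1, 6]
    N1 x:[33/2,53/2] y:[52/3,24] z:[27/2,39/2] -> hit [52/3,39/2], descend [5, 12]
      N5 x:[33/2,41/2] y:[52/3,59/3] z:[27/2,39/2] -> hit [52/3,39/2] leaf, test {P10@t=56/3, P13(miss)}
      N12 x:[22,53/2] y:[65/3,24] z:[14,16] -> miss, prune
    N6 x:[19/2,14] y:[47/3,24] z:[7,14] -> miss, prune
  N11 x:[19/2,26] y:[43/3,67/3] z:[39/2,28] -> hit [39/2,67/3], descend [8, 10]
    N8 x:[19/2,19] y:[43/3,67/3] z:[45/2,53/2] -> miss, prune
    N10 x:[22,26] y:[46/3,61/3] z:[39/2,28] -> miss, prune

9 AABB tests over nodes [0, 3, 1, 5, 12, 6, 11, 8, 10]; 1 leaf entered; closest P10.

== RESULT ==
9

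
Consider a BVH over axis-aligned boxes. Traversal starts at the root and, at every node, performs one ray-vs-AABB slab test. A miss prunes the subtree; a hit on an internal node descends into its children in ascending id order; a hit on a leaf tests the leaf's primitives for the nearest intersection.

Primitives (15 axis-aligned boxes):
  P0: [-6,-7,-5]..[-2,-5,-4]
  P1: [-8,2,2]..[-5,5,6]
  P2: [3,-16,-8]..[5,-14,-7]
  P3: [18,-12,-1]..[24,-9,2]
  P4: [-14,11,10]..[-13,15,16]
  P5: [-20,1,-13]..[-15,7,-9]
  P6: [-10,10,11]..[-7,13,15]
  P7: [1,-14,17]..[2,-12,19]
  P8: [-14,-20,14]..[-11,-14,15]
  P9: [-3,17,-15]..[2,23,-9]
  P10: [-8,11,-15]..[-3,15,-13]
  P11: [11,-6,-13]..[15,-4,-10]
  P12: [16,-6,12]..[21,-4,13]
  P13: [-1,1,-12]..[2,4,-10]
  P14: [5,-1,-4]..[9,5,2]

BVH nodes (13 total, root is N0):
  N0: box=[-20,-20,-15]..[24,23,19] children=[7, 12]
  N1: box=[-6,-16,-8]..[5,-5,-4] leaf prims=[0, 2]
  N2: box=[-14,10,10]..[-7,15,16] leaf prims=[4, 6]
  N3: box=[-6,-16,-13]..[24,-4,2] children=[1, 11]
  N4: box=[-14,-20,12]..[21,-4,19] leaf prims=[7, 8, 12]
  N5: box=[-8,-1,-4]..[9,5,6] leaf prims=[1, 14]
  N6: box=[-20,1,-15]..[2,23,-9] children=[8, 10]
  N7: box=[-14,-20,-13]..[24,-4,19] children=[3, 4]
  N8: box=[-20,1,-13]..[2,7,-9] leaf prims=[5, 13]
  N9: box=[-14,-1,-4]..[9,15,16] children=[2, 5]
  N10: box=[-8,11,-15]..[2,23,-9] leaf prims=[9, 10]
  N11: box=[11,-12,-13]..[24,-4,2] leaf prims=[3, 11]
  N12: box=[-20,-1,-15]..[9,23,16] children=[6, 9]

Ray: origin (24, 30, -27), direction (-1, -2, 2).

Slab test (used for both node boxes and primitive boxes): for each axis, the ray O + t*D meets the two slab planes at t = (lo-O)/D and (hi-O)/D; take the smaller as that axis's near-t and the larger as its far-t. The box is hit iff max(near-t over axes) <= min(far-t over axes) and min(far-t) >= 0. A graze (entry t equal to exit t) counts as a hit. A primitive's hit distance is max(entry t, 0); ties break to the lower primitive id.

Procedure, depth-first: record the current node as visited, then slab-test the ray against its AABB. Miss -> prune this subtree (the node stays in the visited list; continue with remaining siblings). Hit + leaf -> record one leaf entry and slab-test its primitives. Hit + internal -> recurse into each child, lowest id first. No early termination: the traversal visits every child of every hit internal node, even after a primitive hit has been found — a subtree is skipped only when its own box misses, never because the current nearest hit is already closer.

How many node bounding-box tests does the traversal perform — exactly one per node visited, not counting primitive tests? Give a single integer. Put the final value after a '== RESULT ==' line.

Walk:
N0 x:[0,44] y:[7/2,25] z:[6,23] -> hit [6,23], descend [7, 12]
  N7 x:[0,38] y:[17,25] z:[7,23] -> hit [17,23], descend [3, 4]
    N3 x:[0,30] y:[17,23] z:[7,29/2] -> miss, prune
    N4 x:[3,38] y:[17,25] z:[39/2,23] -> hit [39/2,23] leaf, test {P7@t=22, P8(miss), P12(miss)}
  N12 x:[15,44] y:[7/2,31/2] z:[6,43/2] -> hit [15,31/2], descend [6, 9]
    N6 x:[22,44] y:[7/2,29/2] z:[6,9] -> miss, prune
    N9 x:[15,38] y:[15/2,31/2] z:[23/2,43/2] -> hit [15,31/2], descend [2, 5]
      N2 x:[31,38] y:[15/2,10] z:[37/2,43/2] -> miss, prune
      N5 x:[15,32] y:[25/2,31/2] z:[23/2,33/2] -> hit [15,31/2] leaf, test {P1(miss), P14(miss)}

Summary -> nodes [0, 7, 3, 4, 12, 6, 9, 2, 5]; box-tests=9; leaf-entries=2; first=P7

== RESULT ==
9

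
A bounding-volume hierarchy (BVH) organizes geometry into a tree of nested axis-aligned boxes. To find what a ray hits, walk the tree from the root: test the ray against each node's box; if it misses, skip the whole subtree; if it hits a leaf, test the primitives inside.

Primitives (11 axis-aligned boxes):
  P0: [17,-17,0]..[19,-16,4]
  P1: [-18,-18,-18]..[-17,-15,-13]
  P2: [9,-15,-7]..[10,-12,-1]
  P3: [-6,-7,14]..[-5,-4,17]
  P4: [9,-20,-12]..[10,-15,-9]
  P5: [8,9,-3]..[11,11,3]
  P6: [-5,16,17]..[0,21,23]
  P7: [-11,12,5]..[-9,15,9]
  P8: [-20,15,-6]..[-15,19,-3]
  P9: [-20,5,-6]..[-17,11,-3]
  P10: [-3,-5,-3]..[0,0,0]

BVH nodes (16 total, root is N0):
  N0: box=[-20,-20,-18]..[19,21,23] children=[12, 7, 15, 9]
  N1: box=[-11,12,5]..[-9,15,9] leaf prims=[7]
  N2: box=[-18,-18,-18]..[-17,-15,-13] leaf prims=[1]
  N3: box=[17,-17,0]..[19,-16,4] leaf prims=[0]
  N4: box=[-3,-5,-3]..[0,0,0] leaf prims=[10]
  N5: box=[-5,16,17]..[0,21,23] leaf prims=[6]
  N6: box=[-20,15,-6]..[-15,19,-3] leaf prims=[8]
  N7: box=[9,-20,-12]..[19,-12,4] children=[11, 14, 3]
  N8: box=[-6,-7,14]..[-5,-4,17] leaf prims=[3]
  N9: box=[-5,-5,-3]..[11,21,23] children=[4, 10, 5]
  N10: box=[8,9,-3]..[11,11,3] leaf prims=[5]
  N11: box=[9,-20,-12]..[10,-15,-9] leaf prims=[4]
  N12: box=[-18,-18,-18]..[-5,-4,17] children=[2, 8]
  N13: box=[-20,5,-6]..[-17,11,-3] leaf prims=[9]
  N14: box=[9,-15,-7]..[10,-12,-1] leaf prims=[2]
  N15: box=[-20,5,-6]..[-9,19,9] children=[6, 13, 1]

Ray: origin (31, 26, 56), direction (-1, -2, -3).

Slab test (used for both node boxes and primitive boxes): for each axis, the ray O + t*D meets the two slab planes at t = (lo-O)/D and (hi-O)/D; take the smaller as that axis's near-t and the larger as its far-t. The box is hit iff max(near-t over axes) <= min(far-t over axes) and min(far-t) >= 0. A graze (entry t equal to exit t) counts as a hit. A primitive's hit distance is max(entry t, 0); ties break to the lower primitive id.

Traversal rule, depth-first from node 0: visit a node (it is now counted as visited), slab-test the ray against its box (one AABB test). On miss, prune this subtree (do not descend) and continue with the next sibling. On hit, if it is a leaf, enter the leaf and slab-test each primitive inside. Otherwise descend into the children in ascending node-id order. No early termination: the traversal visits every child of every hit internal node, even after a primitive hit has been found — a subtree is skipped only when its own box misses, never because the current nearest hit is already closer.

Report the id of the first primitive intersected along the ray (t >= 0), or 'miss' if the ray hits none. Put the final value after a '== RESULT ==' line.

Walk:
N0 x:[12,51] y:[5/2,23] z:[11,74/3] -> hit [12,23], descend [7, 9, 12, 15]
  N7 x:[12,22] y:[19,23] z:[52/3,68/3] -> hit [19,22], descend [3, 11, 14]
    N3 x:[12,14] y:[21,43/2] z:[52/3,56/3] -> miss, prune
    N11 x:[21,22] y:[41/2,23] z:[65/3,68/3] -> hit [65/3,22] leaf, test {P4@t=65/3}
    N14 x:[21,22] y:[19,41/2] z:[19,21] -> miss, prune
  N9 x:[20,36] y:[5/2,31/2] z:[11,59/3] -> miss, prune
  N12 x:[36,49] y:[15,22] z:[13,74/3] -> miss, prune
  N15 x:[40,51] y:[7/2,21/2] z:[47/3,62/3] -> miss, prune

order=[0, 7, 3, 11, 14, 9, 12, 15]  |boxes|=8  |leaves|=1  hit=P4

== RESULT ==
4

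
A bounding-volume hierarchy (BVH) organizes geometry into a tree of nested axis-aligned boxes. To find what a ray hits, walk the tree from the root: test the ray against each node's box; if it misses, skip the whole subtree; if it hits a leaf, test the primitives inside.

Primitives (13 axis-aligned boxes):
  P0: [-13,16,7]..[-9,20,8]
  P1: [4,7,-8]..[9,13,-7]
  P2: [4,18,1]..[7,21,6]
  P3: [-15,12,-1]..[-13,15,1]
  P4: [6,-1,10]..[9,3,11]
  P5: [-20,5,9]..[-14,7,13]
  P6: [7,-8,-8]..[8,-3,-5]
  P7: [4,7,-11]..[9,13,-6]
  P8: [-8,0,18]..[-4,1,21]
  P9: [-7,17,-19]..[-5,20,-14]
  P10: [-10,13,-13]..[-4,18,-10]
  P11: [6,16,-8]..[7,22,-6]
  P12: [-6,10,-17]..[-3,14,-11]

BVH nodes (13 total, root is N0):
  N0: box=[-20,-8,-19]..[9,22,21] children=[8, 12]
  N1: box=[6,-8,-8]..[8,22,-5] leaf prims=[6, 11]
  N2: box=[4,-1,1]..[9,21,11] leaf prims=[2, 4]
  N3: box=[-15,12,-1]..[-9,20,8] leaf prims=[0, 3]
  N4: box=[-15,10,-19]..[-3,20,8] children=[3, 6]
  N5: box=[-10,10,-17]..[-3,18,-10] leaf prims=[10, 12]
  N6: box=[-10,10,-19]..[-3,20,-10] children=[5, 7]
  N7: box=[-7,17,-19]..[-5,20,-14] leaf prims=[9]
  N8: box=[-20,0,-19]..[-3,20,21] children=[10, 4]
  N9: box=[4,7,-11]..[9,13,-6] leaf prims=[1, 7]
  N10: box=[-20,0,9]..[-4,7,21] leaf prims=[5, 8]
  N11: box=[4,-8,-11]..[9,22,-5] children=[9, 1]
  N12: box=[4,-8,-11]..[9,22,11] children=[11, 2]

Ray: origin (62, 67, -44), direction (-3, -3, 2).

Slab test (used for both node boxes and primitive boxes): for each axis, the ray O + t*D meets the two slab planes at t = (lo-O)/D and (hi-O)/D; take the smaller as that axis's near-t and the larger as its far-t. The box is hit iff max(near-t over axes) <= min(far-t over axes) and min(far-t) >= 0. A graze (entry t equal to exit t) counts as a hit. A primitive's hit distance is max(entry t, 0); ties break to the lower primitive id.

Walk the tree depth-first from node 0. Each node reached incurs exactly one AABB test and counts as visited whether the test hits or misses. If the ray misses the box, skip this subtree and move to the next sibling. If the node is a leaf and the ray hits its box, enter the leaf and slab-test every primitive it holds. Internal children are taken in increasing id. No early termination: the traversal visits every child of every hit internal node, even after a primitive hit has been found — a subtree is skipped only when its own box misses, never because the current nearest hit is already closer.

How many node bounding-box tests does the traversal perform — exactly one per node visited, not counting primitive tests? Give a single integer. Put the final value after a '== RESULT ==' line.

Walk:
N0 x:[53/3,82/3] y:[15,25] z:[25/2,65/2] -> hit [53/3,25], descend [8, 12]
  N8 x:[65/3,82/3] y:[47/3,67/3] z:[25/2,65/2] -> hit [65/3,67/3], descend [4, 10]
    N4 x:[65/3,77/3] y:[47/3,19] z:[25/2,26] -> miss, prune
    N10 x:[22,82/3] y:[20,67/3] z:[53/2,65/2] -> miss, prune
  N12 x:[53/3,58/3] y:[15,25] z:[33/2,55/2] -> hit [53/3,58/3], descend [2, 11]
    N2 x:[53/3,58/3] y:[46/3,68/3] z:[45/2,55/2] -> miss, prune
    N11 x:[53/3,58/3] y:[15,25] z:[33/2,39/2] -> hit [53/3,58/3], descend [1, 9]
      N1 x:[18,56/3] y:[15,25] z:[18,39/2] -> hit [18,56/3] leaf, test {P6(miss), P11(miss)}
      N9 x:[53/3,58/3] y:[18,20] z:[33/2,19] -> hit [18,19] leaf, test {P1@t=18, P7@t=18}

order=[0, 8, 4, 10, 12, 2, 11, 1, 9]  |boxes|=9  |leaves|=2  hit=P1

== RESULT ==
9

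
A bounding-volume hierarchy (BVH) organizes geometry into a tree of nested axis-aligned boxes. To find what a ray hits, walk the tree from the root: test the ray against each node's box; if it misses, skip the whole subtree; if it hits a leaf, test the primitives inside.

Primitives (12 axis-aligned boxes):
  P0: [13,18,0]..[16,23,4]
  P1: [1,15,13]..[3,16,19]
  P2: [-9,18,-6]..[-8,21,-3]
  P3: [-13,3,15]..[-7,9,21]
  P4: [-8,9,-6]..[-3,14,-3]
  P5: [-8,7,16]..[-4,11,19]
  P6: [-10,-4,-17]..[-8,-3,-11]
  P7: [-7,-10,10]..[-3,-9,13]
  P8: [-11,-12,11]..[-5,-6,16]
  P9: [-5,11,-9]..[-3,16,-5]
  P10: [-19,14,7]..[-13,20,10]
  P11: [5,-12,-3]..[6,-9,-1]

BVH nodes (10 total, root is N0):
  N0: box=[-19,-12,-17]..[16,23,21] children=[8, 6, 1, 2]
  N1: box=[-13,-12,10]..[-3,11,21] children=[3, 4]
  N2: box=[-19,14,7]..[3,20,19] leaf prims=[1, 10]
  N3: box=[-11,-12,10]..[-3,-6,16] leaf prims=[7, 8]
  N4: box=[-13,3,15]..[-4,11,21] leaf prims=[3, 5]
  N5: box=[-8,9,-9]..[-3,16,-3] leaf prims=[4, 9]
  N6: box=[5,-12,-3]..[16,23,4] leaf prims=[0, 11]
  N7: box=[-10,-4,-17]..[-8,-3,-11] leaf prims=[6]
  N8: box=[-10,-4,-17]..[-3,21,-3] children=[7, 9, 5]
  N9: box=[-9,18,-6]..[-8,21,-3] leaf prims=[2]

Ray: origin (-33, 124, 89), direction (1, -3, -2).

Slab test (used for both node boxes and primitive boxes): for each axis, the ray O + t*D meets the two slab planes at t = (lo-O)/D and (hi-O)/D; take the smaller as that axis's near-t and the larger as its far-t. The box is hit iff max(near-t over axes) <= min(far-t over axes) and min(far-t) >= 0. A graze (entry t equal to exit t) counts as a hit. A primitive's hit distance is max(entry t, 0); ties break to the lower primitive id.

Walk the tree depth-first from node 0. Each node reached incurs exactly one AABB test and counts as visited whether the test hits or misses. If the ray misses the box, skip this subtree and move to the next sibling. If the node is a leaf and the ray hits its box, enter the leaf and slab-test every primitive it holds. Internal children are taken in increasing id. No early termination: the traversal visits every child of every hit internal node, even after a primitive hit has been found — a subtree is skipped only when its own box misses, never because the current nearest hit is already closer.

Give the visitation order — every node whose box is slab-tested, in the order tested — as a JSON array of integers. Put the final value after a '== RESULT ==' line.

Traverse from the root:
N0 x:[14,49] y:[101/3,136/3] z:[34,53] -> hit [34,136/3], descend [1, 2, 6, 8]
  N1 x:[20,30] y:[113/3,136/3] z:[34,79/2] -> miss, prune
  N2 x:[14,36] y:[104/3,110/3] z:[35,41] -> hit [35,36] leaf, test {P1@t=36, P10(miss)}
  N6 x:[38,49] y:[101/3,136/3] z:[85/2,46] -> hit [85/2,136/3] leaf, test {P0(miss), P11(miss)}
  N8 x:[23,30] y:[103/3,128/3] z:[46,53] -> miss, prune

order=[0, 1, 2, 6, 8]  |boxes|=5  |leaves|=2  hit=P1

== RESULT ==
[0, 1, 2, 6, 8]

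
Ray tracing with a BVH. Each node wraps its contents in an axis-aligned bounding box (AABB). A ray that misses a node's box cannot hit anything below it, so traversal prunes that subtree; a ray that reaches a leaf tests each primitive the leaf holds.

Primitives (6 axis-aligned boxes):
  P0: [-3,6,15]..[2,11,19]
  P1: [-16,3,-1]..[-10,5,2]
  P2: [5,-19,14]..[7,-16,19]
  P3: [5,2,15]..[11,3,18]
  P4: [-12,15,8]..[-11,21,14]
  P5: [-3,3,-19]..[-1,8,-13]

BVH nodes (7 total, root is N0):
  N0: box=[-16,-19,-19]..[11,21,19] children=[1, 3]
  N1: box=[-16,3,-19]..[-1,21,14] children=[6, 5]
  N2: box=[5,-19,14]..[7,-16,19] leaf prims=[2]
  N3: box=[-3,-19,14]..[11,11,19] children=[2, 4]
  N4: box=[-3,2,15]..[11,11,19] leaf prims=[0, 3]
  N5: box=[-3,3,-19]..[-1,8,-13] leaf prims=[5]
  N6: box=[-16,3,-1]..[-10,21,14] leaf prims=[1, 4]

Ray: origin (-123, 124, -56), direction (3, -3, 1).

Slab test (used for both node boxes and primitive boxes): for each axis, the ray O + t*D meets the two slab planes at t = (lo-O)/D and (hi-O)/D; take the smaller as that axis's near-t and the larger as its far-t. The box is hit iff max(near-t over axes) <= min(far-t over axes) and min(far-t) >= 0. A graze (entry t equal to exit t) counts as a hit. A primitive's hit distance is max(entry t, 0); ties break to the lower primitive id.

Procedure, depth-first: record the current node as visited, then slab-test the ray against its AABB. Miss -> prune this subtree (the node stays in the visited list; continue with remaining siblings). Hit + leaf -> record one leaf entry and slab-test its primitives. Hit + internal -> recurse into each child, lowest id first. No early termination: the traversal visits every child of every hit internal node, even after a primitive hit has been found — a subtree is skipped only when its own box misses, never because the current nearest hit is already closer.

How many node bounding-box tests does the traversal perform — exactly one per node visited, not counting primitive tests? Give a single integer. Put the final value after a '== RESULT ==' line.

Walk:
N0 x:[107/3,134/3] y:[103/3,143/3] z:[37,75] -> hit [37,134/3], descend [1, 3]
  N1 x:[107/3,122/3] y:[103/3,121/3] z:[37,70] -> hit [37,121/3], descend [5, 6]
    N5 x:[40,122/3] y:[116/3,121/3] z:[37,43] -> hit [40,121/3] leaf, test {P5@t=40}
    N6 x:[107/3,113/3] y:[103/3,121/3] z:[55,70] -> miss, prune
  N3 x:[40,134/3] y:[113/3,143/3] z:[70,75] -> miss, prune

Summary -> nodes [0, 1, 5, 6, 3]; box-tests=5; leaf-entries=1; first=P5

== RESULT ==
5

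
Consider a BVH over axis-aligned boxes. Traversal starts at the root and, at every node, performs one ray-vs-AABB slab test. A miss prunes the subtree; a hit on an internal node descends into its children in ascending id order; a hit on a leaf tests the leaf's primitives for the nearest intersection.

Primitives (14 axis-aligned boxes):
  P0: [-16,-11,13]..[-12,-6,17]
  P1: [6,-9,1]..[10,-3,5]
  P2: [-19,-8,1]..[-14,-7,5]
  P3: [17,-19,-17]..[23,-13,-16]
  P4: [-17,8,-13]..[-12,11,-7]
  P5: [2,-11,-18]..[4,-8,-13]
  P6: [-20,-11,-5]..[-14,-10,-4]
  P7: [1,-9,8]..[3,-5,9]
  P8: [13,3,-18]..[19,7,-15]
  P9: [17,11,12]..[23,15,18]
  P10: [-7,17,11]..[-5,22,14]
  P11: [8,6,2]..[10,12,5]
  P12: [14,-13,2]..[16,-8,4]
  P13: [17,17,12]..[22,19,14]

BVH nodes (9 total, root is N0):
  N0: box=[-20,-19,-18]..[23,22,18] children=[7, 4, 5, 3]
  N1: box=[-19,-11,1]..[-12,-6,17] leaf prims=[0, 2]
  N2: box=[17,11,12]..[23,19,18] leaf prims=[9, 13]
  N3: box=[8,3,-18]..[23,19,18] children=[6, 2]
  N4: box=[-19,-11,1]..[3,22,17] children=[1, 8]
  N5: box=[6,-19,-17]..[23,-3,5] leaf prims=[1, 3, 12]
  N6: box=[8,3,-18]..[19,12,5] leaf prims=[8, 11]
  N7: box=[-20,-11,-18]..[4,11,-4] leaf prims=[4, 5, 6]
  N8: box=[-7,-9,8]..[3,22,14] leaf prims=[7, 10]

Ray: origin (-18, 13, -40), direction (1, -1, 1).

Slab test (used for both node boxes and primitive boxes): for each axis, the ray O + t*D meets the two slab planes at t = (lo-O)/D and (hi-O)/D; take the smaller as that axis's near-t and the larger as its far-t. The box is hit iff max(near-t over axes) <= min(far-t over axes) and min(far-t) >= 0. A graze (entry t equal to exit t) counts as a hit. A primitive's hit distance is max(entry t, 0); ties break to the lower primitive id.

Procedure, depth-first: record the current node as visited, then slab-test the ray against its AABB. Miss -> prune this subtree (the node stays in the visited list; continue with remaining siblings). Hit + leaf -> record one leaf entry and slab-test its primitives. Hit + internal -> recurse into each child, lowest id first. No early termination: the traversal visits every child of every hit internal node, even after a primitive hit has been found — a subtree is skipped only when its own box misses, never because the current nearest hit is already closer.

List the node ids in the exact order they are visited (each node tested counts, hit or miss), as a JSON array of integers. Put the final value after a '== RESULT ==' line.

Walk:
N0 x:[-2,41] y:[-9,32] z:[22,58] -> hit [22,32], descend [3, 4, 5, 7]
  N3 x:[26,41] y:[-6,10] z:[22,58] -> miss, prune
  N4 x:[-1,21] y:[-9,24] z:[41,57] -> miss, prune
  N5 x:[24,41] y:[16,32] z:[23,45] -> hit [24,32] leaf, test {P1(miss), P3(miss), P12(miss)}
  N7 x:[-2,22] y:[2,24] z:[22,36] -> hit [22,22] leaf, test {P4(miss), P5@t=22, P6(miss)}

order=[0, 3, 4, 5, 7]  |boxes|=5  |leaves|=2  hit=P5

== RESULT ==
[0, 3, 4, 5, 7]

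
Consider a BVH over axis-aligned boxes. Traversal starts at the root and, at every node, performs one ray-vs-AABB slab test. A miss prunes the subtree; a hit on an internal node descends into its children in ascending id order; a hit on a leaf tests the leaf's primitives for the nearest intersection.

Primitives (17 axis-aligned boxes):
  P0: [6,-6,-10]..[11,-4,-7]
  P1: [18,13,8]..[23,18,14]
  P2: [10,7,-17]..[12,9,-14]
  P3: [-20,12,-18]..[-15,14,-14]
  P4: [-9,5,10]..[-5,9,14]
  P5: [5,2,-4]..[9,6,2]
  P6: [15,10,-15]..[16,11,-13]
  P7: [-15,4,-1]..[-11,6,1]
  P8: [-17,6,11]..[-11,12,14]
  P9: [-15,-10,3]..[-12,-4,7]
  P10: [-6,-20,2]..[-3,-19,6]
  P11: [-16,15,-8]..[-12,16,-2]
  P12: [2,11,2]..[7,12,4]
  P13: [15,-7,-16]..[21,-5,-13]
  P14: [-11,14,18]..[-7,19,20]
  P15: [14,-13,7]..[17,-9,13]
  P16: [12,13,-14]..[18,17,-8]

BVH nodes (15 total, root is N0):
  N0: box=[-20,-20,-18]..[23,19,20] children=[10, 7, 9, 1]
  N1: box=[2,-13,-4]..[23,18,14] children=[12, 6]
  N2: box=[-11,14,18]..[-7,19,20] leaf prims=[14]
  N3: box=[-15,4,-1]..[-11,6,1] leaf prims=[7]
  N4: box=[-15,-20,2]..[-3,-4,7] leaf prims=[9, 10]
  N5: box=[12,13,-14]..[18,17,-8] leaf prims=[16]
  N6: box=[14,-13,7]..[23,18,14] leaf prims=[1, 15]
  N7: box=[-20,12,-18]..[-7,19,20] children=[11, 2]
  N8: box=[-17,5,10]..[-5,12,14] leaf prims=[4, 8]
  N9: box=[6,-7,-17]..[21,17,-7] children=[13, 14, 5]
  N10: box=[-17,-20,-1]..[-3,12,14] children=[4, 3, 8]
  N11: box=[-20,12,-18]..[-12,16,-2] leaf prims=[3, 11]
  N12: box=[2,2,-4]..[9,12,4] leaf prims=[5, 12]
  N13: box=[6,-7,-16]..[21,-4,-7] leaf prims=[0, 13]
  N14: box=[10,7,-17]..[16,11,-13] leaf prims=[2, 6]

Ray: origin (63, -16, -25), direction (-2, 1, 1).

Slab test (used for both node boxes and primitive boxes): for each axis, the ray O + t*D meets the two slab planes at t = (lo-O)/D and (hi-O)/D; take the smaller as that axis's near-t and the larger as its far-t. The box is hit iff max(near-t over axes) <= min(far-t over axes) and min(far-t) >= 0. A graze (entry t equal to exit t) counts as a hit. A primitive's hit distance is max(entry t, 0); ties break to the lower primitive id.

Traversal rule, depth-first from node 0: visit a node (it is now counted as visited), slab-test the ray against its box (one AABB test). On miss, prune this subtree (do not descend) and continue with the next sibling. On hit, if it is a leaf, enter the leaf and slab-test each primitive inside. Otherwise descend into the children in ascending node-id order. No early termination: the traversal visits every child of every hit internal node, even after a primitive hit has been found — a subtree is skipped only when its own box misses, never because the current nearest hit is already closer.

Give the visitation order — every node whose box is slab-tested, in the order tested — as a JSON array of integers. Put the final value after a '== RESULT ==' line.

Walk:
N0 x:[20,83/2] y:[-4,35] z:[7,45] -> hit [20,35], descend [1, 7, 9, 10]
  N1 x:[20,61/2] y:[3,34] z:[21,39] -> hit [21,61/2], descend [6, 12]
    N6 x:[20,49/2] y:[3,34] z:[32,39] -> miss, prune
    N12 x:[27,61/2] y:[18,28] z:[21,29] -> hit [27,28] leaf, test {P5(miss), P12@t=28}
  N7 x:[35,83/2] y:[28,35] z:[7,45] -> hit [35,35], descend [2, 11]
    N2 x:[35,37] y:[30,35] z:[43,45] -> miss, prune
    N11 x:[75/2,83/2] y:[28,32] z:[7,23] -> miss, prune
  N9 x:[21,57/2] y:[9,33] z:[8,18] -> miss, prune
  N10 x:[33,40] y:[-4,28] z:[24,39] -> miss, prune

9 AABB tests over nodes [0, 1, 6, 12, 7, 2, 11, 9, 10]; 1 leaf entered; closest P12.

== RESULT ==
[0, 1, 6, 12, 7, 2, 11, 9, 10]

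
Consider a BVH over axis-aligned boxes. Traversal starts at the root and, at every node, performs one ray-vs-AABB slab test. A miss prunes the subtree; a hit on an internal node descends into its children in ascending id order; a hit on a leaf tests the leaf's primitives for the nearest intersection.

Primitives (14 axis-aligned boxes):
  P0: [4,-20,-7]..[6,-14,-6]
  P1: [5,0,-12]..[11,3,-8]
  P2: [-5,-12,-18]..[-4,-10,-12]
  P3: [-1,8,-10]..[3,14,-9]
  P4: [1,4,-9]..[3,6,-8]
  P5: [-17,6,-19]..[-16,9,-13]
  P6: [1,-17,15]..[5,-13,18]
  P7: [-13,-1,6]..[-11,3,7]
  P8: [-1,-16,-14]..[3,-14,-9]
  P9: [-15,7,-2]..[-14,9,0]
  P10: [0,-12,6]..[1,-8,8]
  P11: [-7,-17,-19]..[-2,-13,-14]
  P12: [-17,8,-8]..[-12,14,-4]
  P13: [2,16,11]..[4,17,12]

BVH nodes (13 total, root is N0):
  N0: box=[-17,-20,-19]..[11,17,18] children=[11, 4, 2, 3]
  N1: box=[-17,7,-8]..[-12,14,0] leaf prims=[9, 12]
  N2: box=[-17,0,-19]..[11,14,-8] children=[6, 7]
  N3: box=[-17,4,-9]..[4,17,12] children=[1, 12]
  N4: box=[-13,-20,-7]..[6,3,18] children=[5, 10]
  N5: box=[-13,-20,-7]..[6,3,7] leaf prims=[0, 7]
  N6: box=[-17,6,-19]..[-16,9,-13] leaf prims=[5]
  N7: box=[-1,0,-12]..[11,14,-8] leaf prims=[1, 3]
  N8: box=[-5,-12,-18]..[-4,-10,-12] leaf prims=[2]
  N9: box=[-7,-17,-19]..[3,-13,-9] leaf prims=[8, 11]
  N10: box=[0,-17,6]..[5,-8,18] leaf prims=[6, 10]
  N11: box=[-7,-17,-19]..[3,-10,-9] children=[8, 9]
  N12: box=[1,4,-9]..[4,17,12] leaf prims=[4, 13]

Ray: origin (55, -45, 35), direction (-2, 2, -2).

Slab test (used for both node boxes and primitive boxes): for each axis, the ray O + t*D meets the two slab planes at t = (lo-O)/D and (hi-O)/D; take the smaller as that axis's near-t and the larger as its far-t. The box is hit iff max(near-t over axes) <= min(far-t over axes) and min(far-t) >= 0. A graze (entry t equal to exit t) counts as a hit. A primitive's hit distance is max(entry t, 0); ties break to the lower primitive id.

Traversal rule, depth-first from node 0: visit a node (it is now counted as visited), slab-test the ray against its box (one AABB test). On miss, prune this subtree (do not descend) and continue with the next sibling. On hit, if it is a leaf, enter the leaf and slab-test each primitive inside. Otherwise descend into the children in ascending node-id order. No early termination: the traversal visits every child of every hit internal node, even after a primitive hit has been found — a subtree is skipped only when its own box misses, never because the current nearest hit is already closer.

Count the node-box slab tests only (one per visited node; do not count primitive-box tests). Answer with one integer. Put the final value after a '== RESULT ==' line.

Trace the traversal:
N0 x:[22,36] y:[25/2,31] z:[17/2,27] -> hit [22,27], descend [2, 3, 4, 11]
  N2 x:[22,36] y:[45/2,59/2] z:[43/2,27] -> hit [45/2,27], descend [6, 7]
    N6 x:[71/2,36] y:[51/2,27] z:[24,27] -> miss, prune
    N7 x:[22,28] y:[45/2,59/2] z:[43/2,47/2] -> hit [45/2,47/2] leaf, test {P1@t=45/2, P3(miss)}
  N3 x:[51/2,36] y:[49/2,31] z:[23/2,22] -> miss, prune
  N4 x:[49/2,34] y:[25/2,24] z:[17/2,21] -> miss, prune
  N11 x:[26,31] y:[14,35/2] z:[22,27] -> miss, prune

7 AABB tests over nodes [0, 2, 6, 7, 3, 4, 11]; 1 leaf entered; closest P1.

== RESULT ==
7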